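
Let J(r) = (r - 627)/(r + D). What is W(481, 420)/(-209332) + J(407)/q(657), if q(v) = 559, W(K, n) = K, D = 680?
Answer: -338324513/127197031156 ≈ -0.0026598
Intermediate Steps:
J(r) = (-627 + r)/(680 + r) (J(r) = (r - 627)/(r + 680) = (-627 + r)/(680 + r))
W(481, 420)/(-209332) + J(407)/q(657) = 481/(-209332) + ((-627 + 407)/(680 + 407))/559 = 481*(-1/209332) + (-220/1087)*(1/559) = -481/209332 + ((1/1087)*(-220))*(1/559) = -481/209332 - 220/1087*1/559 = -481/209332 - 220/607633 = -338324513/127197031156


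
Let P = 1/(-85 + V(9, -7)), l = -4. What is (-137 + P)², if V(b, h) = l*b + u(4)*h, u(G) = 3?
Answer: 378497025/20164 ≈ 18771.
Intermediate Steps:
V(b, h) = -4*b + 3*h
P = -1/142 (P = 1/(-85 + (-4*9 + 3*(-7))) = 1/(-85 + (-36 - 21)) = 1/(-85 - 57) = 1/(-142) = -1/142 ≈ -0.0070423)
(-137 + P)² = (-137 - 1/142)² = (-19455/142)² = 378497025/20164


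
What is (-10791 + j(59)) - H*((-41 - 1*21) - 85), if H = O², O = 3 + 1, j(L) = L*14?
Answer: -7613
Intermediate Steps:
j(L) = 14*L
O = 4
H = 16 (H = 4² = 16)
(-10791 + j(59)) - H*((-41 - 1*21) - 85) = (-10791 + 14*59) - 16*((-41 - 1*21) - 85) = (-10791 + 826) - 16*((-41 - 21) - 85) = -9965 - 16*(-62 - 85) = -9965 - 16*(-147) = -9965 - 1*(-2352) = -9965 + 2352 = -7613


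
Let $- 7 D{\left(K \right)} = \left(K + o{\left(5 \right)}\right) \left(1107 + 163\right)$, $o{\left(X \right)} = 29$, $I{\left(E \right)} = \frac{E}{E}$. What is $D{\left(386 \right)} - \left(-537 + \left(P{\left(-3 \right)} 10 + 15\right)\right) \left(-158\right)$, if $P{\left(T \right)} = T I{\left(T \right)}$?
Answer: $- \frac{1137562}{7} \approx -1.6251 \cdot 10^{5}$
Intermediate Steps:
$I{\left(E \right)} = 1$
$P{\left(T \right)} = T$ ($P{\left(T \right)} = T 1 = T$)
$D{\left(K \right)} = - \frac{36830}{7} - \frac{1270 K}{7}$ ($D{\left(K \right)} = - \frac{\left(K + 29\right) \left(1107 + 163\right)}{7} = - \frac{\left(29 + K\right) 1270}{7} = - \frac{36830 + 1270 K}{7} = - \frac{36830}{7} - \frac{1270 K}{7}$)
$D{\left(386 \right)} - \left(-537 + \left(P{\left(-3 \right)} 10 + 15\right)\right) \left(-158\right) = \left(- \frac{36830}{7} - \frac{490220}{7}\right) - \left(-537 + \left(\left(-3\right) 10 + 15\right)\right) \left(-158\right) = \left(- \frac{36830}{7} - \frac{490220}{7}\right) - \left(-537 + \left(-30 + 15\right)\right) \left(-158\right) = - \frac{527050}{7} - \left(-537 - 15\right) \left(-158\right) = - \frac{527050}{7} - \left(-552\right) \left(-158\right) = - \frac{527050}{7} - 87216 = - \frac{1137562}{7}$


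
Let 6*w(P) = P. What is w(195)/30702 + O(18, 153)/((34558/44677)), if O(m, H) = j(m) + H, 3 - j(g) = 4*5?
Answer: 186548685679/1060999716 ≈ 175.82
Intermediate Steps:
j(g) = -17 (j(g) = 3 - 4*5 = 3 - 1*20 = 3 - 20 = -17)
O(m, H) = -17 + H
w(P) = P/6
w(195)/30702 + O(18, 153)/((34558/44677)) = ((1/6)*195)/30702 + (-17 + 153)/((34558/44677)) = (65/2)*(1/30702) + 136/((34558*(1/44677))) = 65/61404 + 136/(34558/44677) = 65/61404 + 136*(44677/34558) = 65/61404 + 3038036/17279 = 186548685679/1060999716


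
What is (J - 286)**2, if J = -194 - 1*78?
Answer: 311364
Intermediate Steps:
J = -272 (J = -194 - 78 = -272)
(J - 286)**2 = (-272 - 286)**2 = (-558)**2 = 311364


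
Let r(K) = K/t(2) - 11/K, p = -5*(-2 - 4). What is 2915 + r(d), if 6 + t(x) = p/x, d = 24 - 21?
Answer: 8735/3 ≈ 2911.7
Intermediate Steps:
d = 3
p = 30 (p = -5*(-6) = 30)
t(x) = -6 + 30/x
r(K) = -11/K + K/9 (r(K) = K/(-6 + 30/2) - 11/K = K/(-6 + 30*(1/2)) - 11/K = K/(-6 + 15) - 11/K = K/9 - 11/K = -11/K + K/9)
2915 + r(d) = 2915 + (-11/3 + (1/9)*3) = 2915 + (-11*1/3 + 1/3) = 2915 + (-11/3 + 1/3) = 2915 - 10/3 = 8735/3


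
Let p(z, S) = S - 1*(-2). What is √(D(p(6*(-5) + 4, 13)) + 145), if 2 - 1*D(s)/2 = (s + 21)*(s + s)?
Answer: I*√2011 ≈ 44.844*I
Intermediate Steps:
p(z, S) = 2 + S (p(z, S) = S + 2 = 2 + S)
D(s) = 4 - 4*s*(21 + s) (D(s) = 4 - 2*(s + 21)*(s + s) = 4 - 2*(21 + s)*2*s = 4 - 4*s*(21 + s))
√(D(p(6*(-5) + 4, 13)) + 145) = √((4 - 84*(2 + 13) - 4*(2 + 13)²) + 145) = √((4 - 84*15 - 4*15²) + 145) = √((4 - 1260 - 4*225) + 145) = √((4 - 1260 - 900) + 145) = √(-2156 + 145) = √(-2011) = I*√2011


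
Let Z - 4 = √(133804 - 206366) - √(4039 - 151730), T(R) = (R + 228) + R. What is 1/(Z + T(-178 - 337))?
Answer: I/(√147691 - √72562 - 798*I) ≈ -0.0012277 + 0.00017682*I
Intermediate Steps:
T(R) = 228 + 2*R (T(R) = (228 + R) + R = 228 + 2*R)
Z = 4 + I*√72562 - I*√147691 (Z = 4 + (√(133804 - 206366) - √(4039 - 151730)) = 4 + (√(-72562) - √(-147691)) = 4 + (I*√72562 - I*√147691) = 4 + I*√72562 - I*√147691 ≈ 4.0 - 114.93*I)
1/(Z + T(-178 - 337)) = 1/((4 + I*√72562 - I*√147691) + (228 + 2*(-178 - 337))) = 1/((4 + I*√72562 - I*√147691) + (228 + 2*(-515))) = 1/((4 + I*√72562 - I*√147691) + (228 - 1030)) = 1/((4 + I*√72562 - I*√147691) - 802) = 1/(-798 + I*√72562 - I*√147691)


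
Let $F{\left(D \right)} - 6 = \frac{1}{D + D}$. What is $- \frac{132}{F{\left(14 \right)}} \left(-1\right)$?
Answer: $\frac{3696}{169} \approx 21.87$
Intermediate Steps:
$F{\left(D \right)} = 6 + \frac{1}{2 D}$ ($F{\left(D \right)} = 6 + \frac{1}{D + D} = 6 + \frac{1}{2 D}$)
$- \frac{132}{F{\left(14 \right)}} \left(-1\right) = - \frac{132}{6 + \frac{1}{2 \cdot 14}} \left(-1\right) = - \frac{132}{6 + \frac{1}{2} \cdot \frac{1}{14}} \left(-1\right) = - \frac{132}{6 + \frac{1}{28}} \left(-1\right) = - \frac{132}{\frac{169}{28}} \left(-1\right) = \left(-132\right) \frac{28}{169} \left(-1\right) = \left(- \frac{3696}{169}\right) \left(-1\right) = \frac{3696}{169}$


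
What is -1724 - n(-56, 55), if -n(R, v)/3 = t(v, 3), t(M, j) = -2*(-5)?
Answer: -1694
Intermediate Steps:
t(M, j) = 10
n(R, v) = -30 (n(R, v) = -3*10 = -30)
-1724 - n(-56, 55) = -1724 - 1*(-30) = -1724 + 30 = -1694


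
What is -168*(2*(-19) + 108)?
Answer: -11760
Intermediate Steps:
-168*(2*(-19) + 108) = -168*(-38 + 108) = -168*70 = -11760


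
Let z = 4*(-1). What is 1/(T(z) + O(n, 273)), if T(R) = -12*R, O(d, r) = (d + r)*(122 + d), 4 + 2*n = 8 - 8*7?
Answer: 1/23760 ≈ 4.2088e-5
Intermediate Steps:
n = -26 (n = -2 + (8 - 8*7)/2 = -2 + (8 - 56)/2 = -2 + (½)*(-48) = -2 - 24 = -26)
O(d, r) = (122 + d)*(d + r)
z = -4
1/(T(z) + O(n, 273)) = 1/(-12*(-4) + ((-26)² + 122*(-26) + 122*273 - 26*273)) = 1/(48 + (676 - 3172 + 33306 - 7098)) = 1/(48 + 23712) = 1/23760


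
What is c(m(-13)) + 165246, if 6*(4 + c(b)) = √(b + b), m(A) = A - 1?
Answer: 165242 + I*√7/3 ≈ 1.6524e+5 + 0.88192*I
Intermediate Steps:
m(A) = -1 + A
c(b) = -4 + √2*√b/6 (c(b) = -4 + √(b + b)/6 = -4 + √(2*b)/6 = -4 + (√2*√b)/6 = -4 + √2*√b/6)
c(m(-13)) + 165246 = (-4 + √2*√(-1 - 13)/6) + 165246 = (-4 + √2*√(-14)/6) + 165246 = (-4 + √2*(I*√14)/6) + 165246 = (-4 + I*√7/3) + 165246 = 165242 + I*√7/3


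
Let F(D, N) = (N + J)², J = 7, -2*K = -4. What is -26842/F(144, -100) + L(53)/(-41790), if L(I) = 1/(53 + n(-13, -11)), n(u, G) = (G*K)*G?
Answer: -110303175583/35541768150 ≈ -3.1035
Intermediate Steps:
K = 2 (K = -½*(-4) = 2)
n(u, G) = 2*G² (n(u, G) = (G*2)*G = (2*G)*G = 2*G²)
F(D, N) = (7 + N)² (F(D, N) = (N + 7)² = (7 + N)²)
L(I) = 1/295 (L(I) = 1/(53 + 2*(-11)²) = 1/(53 + 2*121) = 1/(53 + 242) = 1/295)
-26842/F(144, -100) + L(53)/(-41790) = -26842/(7 - 100)² + (1/295)/(-41790) = -26842/((-93)²) + (1/295)*(-1/41790) = -26842/8649 - 1/12328050 = -110303175583/35541768150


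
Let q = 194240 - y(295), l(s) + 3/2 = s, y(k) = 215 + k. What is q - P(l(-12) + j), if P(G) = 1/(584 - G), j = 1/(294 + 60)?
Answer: 20488303433/105757 ≈ 1.9373e+5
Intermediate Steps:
l(s) = -3/2 + s
j = 1/354 ≈ 0.0028249
q = 193730 (q = 194240 - (215 + 295) = 194240 - 1*510 = 194240 - 510 = 193730)
q - P(l(-12) + j) = 193730 - (-1)/(-584 + ((-3/2 - 12) + 1/354)) = 193730 - (-1)/(-584 + (-27/2 + 1/354)) = 193730 - (-1)/(-584 - 2389/177) = 193730 - (-1)/(-105757/177) = 193730 - (-1)*(-177)/105757 = 193730 - 1*177/105757 = 193730 - 177/105757 = 20488303433/105757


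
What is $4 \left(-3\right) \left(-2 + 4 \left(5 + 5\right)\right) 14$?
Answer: $-6384$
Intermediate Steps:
$4 \left(-3\right) \left(-2 + 4 \left(5 + 5\right)\right) 14 = - 12 \left(-2 + 4 \cdot 10\right) 14 = - 12 \left(-2 + 40\right) 14 = \left(-12\right) 38 \cdot 14 = \left(-456\right) 14 = -6384$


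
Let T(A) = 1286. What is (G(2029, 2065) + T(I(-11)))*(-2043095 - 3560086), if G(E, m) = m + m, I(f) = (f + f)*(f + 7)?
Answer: -30346828296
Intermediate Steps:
I(f) = 2*f*(7 + f) (I(f) = (2*f)*(7 + f) = 2*f*(7 + f))
G(E, m) = 2*m
(G(2029, 2065) + T(I(-11)))*(-2043095 - 3560086) = (2*2065 + 1286)*(-2043095 - 3560086) = (4130 + 1286)*(-5603181) = 5416*(-5603181) = -30346828296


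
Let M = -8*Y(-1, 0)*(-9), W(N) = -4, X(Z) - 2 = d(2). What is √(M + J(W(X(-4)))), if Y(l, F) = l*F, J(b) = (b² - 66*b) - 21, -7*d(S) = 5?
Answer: √259 ≈ 16.093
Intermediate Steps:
d(S) = -5/7 (d(S) = -⅐*5 = -5/7)
X(Z) = 9/7 (X(Z) = 2 - 5/7 = 9/7)
J(b) = -21 + b² - 66*b
Y(l, F) = F*l
M = 0 (M = -0*(-1)*(-9) = -8*0*(-9) = 0*(-9) = 0)
√(M + J(W(X(-4)))) = √(0 + (-21 + (-4)² - 66*(-4))) = √(0 + (-21 + 16 + 264)) = √(0 + 259) = √259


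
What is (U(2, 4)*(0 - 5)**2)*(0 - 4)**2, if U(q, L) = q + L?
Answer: 2400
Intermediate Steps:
U(q, L) = L + q
(U(2, 4)*(0 - 5)**2)*(0 - 4)**2 = ((4 + 2)*(0 - 5)**2)*(0 - 4)**2 = (6*(-5)**2)*(-4)**2 = (6*25)*16 = 150*16 = 2400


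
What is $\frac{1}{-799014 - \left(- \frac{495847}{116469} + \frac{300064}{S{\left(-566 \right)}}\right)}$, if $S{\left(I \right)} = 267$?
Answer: $- \frac{10365741}{8293977433663} \approx -1.2498 \cdot 10^{-6}$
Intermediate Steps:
$\frac{1}{-799014 - \left(- \frac{495847}{116469} + \frac{300064}{S{\left(-566 \right)}}\right)} = \frac{1}{-799014 - \left(- \frac{495847}{116469} + \frac{300064}{267}\right)} = \frac{1}{-799014 - \frac{11605254289}{10365741}} = \frac{1}{- \frac{8293977433663}{10365741}} = - \frac{10365741}{8293977433663}$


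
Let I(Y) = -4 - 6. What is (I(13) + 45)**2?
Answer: 1225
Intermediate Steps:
I(Y) = -10
(I(13) + 45)**2 = (-10 + 45)**2 = 35**2 = 1225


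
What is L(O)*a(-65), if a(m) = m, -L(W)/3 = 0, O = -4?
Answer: 0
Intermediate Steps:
L(W) = 0 (L(W) = -3*0 = 0)
L(O)*a(-65) = 0*(-65) = 0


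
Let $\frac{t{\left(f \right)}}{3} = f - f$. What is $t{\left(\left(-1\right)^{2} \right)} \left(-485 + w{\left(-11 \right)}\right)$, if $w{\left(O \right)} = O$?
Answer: $0$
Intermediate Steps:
$t{\left(f \right)} = 0$ ($t{\left(f \right)} = 3 \left(f - f\right) = 3 \cdot 0 = 0$)
$t{\left(\left(-1\right)^{2} \right)} \left(-485 + w{\left(-11 \right)}\right) = 0 \left(-485 - 11\right) = 0 \left(-496\right) = 0$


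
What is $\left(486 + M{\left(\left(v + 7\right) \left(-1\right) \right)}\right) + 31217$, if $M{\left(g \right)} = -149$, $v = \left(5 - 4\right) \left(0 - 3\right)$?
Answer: $31554$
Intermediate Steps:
$v = -3$ ($v = 1 \left(-3\right) = -3$)
$\left(486 + M{\left(\left(v + 7\right) \left(-1\right) \right)}\right) + 31217 = \left(486 - 149\right) + 31217 = 337 + 31217 = 31554$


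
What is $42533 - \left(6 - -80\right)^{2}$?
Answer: $35137$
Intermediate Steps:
$42533 - \left(6 - -80\right)^{2} = 42533 - \left(6 + 80\right)^{2} = 42533 - 86^{2} = 42533 - 7396 = 35137$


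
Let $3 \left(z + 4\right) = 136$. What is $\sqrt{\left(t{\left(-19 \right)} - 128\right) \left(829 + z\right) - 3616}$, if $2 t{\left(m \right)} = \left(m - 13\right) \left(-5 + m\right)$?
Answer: $\frac{4 \sqrt{123294}}{3} \approx 468.18$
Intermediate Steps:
$z = \frac{124}{3}$ ($z = -4 + \frac{1}{3} \cdot 136 = -4 + \frac{136}{3} = \frac{124}{3} \approx 41.333$)
$t{\left(m \right)} = \frac{\left(-13 + m\right) \left(-5 + m\right)}{2}$ ($t{\left(m \right)} = \frac{\left(m - 13\right) \left(-5 + m\right)}{2} = \frac{\left(-13 + m\right) \left(-5 + m\right)}{2}$)
$\sqrt{\left(t{\left(-19 \right)} - 128\right) \left(829 + z\right) - 3616} = \sqrt{\left(\left(\frac{65}{2} + \frac{\left(-19\right)^{2}}{2} - -171\right) - 128\right) \left(829 + \frac{124}{3}\right) - 3616} = \sqrt{\left(\left(\frac{65}{2} + \frac{1}{2} \cdot 361 + 171\right) - 128\right) \frac{2611}{3} - 3616} = \sqrt{\left(\left(\frac{65}{2} + \frac{361}{2} + 171\right) - 128\right) \frac{2611}{3} - 3616} = \sqrt{\left(384 - 128\right) \frac{2611}{3} - 3616} = \sqrt{256 \cdot \frac{2611}{3} - 3616} = \sqrt{\frac{668416}{3} - 3616} = \sqrt{\frac{657568}{3}} = \frac{4 \sqrt{123294}}{3}$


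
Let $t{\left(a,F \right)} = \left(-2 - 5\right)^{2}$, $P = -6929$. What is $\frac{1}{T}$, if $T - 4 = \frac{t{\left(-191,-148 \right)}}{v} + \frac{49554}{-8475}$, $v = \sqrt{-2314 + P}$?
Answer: $- \frac{136249676550}{270825484957} + \frac{1173151875 i \sqrt{1027}}{270825484957} \approx -0.50309 + 0.13882 i$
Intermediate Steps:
$t{\left(a,F \right)} = 49$ ($t{\left(a,F \right)} = \left(-7\right)^{2} = 49$)
$v = 3 i \sqrt{1027}$ ($v = \sqrt{-2314 - 6929} = \sqrt{-9243} = 3 i \sqrt{1027} \approx 96.141 i$)
$T = - \frac{5218}{2825} - \frac{49 i \sqrt{1027}}{3081}$ ($T = 4 + \left(\frac{49}{3 i \sqrt{1027}} + \frac{49554}{-8475}\right) = 4 + \left(49 \left(- \frac{i \sqrt{1027}}{3081}\right) + 49554 \left(- \frac{1}{8475}\right)\right) = 4 - \left(\frac{16518}{2825} + \frac{49 i \sqrt{1027}}{3081}\right) = - \frac{5218}{2825} - \frac{49 i \sqrt{1027}}{3081} \approx -1.8471 - 0.50967 i$)
$\frac{1}{T} = \frac{1}{- \frac{5218}{2825} - \frac{49 i \sqrt{1027}}{3081}}$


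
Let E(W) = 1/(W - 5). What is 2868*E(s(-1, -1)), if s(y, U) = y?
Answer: -478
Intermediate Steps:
E(W) = 1/(-5 + W)
2868*E(s(-1, -1)) = 2868/(-5 - 1) = 2868/(-6) = 2868*(-1/6) = -478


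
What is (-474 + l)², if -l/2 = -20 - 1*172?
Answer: 8100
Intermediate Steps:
l = 384 (l = -2*(-20 - 1*172) = -2*(-20 - 172) = -2*(-192) = 384)
(-474 + l)² = (-474 + 384)² = (-90)² = 8100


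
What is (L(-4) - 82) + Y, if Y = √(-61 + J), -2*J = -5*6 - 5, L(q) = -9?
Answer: -91 + I*√174/2 ≈ -91.0 + 6.5955*I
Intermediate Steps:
J = 35/2 (J = -(-5*6 - 5)/2 = -(-30 - 5)/2 = -½*(-35) = 35/2 ≈ 17.500)
Y = I*√174/2 (Y = √(-61 + 35/2) = √(-87/2) = I*√174/2 ≈ 6.5955*I)
(L(-4) - 82) + Y = (-9 - 82) + I*√174/2 = -91 + I*√174/2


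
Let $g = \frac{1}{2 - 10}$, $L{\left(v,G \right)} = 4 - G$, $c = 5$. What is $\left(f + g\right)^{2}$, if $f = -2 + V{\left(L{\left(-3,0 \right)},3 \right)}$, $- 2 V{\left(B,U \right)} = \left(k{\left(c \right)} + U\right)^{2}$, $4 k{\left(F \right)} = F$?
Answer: $\frac{127449}{1024} \approx 124.46$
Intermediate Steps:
$k{\left(F \right)} = \frac{F}{4}$
$V{\left(B,U \right)} = - \frac{\left(\frac{5}{4} + U\right)^{2}}{2}$ ($V{\left(B,U \right)} = - \frac{\left(\frac{1}{4} \cdot 5 + U\right)^{2}}{2} = - \frac{\left(\frac{5}{4} + U\right)^{2}}{2}$)
$f = - \frac{353}{32}$ ($f = -2 - \frac{\left(5 + 4 \cdot 3\right)^{2}}{32} = -2 - \frac{\left(5 + 12\right)^{2}}{32} = -2 - \frac{17^{2}}{32} = -2 - \frac{289}{32} = - \frac{353}{32} \approx -11.031$)
$g = - \frac{1}{8}$ ($g = \frac{1}{-8} = - \frac{1}{8} \approx -0.125$)
$\left(f + g\right)^{2} = \left(- \frac{353}{32} - \frac{1}{8}\right)^{2} = \left(- \frac{357}{32}\right)^{2} = \frac{127449}{1024}$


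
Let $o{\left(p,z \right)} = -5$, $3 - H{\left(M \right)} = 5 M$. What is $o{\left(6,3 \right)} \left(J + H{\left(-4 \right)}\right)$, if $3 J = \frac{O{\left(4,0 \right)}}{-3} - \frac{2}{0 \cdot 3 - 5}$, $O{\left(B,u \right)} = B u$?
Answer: $- \frac{347}{3} \approx -115.67$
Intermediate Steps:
$H{\left(M \right)} = 3 - 5 M$
$J = \frac{2}{15}$ ($J = \frac{\frac{4 \cdot 0}{-3} - \frac{2}{0 \cdot 3 - 5}}{3} = \frac{0 \left(- \frac{1}{3}\right) - \frac{2}{0 - 5}}{3} = \frac{0 - \frac{2}{-5}}{3} = \frac{0 - - \frac{2}{5}}{3} = \frac{0 + \frac{2}{5}}{3} = \frac{1}{3} \cdot \frac{2}{5} = \frac{2}{15} \approx 0.13333$)
$o{\left(6,3 \right)} \left(J + H{\left(-4 \right)}\right) = - 5 \left(\frac{2}{15} + \left(3 - -20\right)\right) = - 5 \left(\frac{2}{15} + \left(3 + 20\right)\right) = - 5 \left(\frac{2}{15} + 23\right) = \left(-5\right) \frac{347}{15} = - \frac{347}{3}$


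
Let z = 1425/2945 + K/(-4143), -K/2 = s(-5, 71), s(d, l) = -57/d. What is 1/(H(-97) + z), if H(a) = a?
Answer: -214055/20658582 ≈ -0.010362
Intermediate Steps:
K = -114/5 (K = -(-114)/(-5) = -(-114)*(-1)/5 = -2*57/5 = -114/5 ≈ -22.800)
z = 104753/214055 (z = 1425/2945 - 114/5/(-4143) = 1425*(1/2945) - 114/5*(-1/4143) = 15/31 + 38/6905 = 104753/214055 ≈ 0.48937)
1/(H(-97) + z) = 1/(-97 + 104753/214055) = 1/(-20658582/214055) = -214055/20658582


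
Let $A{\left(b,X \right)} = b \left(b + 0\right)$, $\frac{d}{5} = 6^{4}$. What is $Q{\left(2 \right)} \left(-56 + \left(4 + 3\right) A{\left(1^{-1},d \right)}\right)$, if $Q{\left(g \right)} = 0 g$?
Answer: $0$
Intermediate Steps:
$d = 6480$ ($d = 5 \cdot 6^{4} = 5 \cdot 1296 = 6480$)
$A{\left(b,X \right)} = b^{2}$ ($A{\left(b,X \right)} = b b = b^{2}$)
$Q{\left(g \right)} = 0$
$Q{\left(2 \right)} \left(-56 + \left(4 + 3\right) A{\left(1^{-1},d \right)}\right) = 0 \left(-56 + \left(4 + 3\right) \left(1^{-1}\right)^{2}\right) = 0 \left(-56 + 7 \cdot 1^{2}\right) = 0 \left(-56 + 7 \cdot 1\right) = 0 \left(-56 + 7\right) = 0 \left(-49\right) = 0$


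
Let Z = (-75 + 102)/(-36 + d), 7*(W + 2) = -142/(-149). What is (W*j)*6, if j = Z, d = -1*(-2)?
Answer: 157464/17731 ≈ 8.8807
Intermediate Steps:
d = 2
W = -1944/1043 (W = -2 + (-142/(-149))/7 = -2 + (-142*(-1/149))/7 = -2 + (⅐)*(142/149) = -2 + 142/1043 = -1944/1043 ≈ -1.8639)
Z = -27/34 (Z = (-75 + 102)/(-36 + 2) = 27/(-34) = 27*(-1/34) = -27/34 ≈ -0.79412)
j = -27/34 ≈ -0.79412
(W*j)*6 = -1944/1043*(-27/34)*6 = (26244/17731)*6 = 157464/17731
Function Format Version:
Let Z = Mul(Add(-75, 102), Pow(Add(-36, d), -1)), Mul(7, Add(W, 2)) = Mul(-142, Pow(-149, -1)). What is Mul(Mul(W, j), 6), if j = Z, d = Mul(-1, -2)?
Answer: Rational(157464, 17731) ≈ 8.8807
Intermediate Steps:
d = 2
W = Rational(-1944, 1043) (W = Add(-2, Mul(Rational(1, 7), Mul(-142, Pow(-149, -1)))) = Add(-2, Mul(Rational(1, 7), Mul(-142, Rational(-1, 149)))) = Add(-2, Mul(Rational(1, 7), Rational(142, 149))) = Add(-2, Rational(142, 1043)) = Rational(-1944, 1043) ≈ -1.8639)
Z = Rational(-27, 34) (Z = Mul(Add(-75, 102), Pow(Add(-36, 2), -1)) = Mul(27, Pow(-34, -1)) = Mul(27, Rational(-1, 34)) = Rational(-27, 34) ≈ -0.79412)
j = Rational(-27, 34) ≈ -0.79412
Mul(Mul(W, j), 6) = Mul(Mul(Rational(-1944, 1043), Rational(-27, 34)), 6) = Mul(Rational(26244, 17731), 6) = Rational(157464, 17731)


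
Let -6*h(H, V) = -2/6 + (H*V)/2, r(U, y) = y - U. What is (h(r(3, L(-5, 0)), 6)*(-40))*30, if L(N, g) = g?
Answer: -5600/3 ≈ -1866.7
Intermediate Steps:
h(H, V) = 1/18 - H*V/12 (h(H, V) = -(-2/6 + (H*V)/2)/6 = -(-2*⅙ + (H*V)*(½))/6 = -(-⅓ + H*V/2)/6 = 1/18 - H*V/12)
(h(r(3, L(-5, 0)), 6)*(-40))*30 = ((1/18 - 1/12*(0 - 1*3)*6)*(-40))*30 = ((1/18 - 1/12*(0 - 3)*6)*(-40))*30 = ((1/18 - 1/12*(-3)*6)*(-40))*30 = ((1/18 + 3/2)*(-40))*30 = ((14/9)*(-40))*30 = -560/9*30 = -5600/3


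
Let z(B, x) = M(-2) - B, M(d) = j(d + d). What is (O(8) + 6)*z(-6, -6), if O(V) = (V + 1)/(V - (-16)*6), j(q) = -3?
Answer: 1899/104 ≈ 18.260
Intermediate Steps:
M(d) = -3
z(B, x) = -3 - B
O(V) = (1 + V)/(96 + V) (O(V) = (1 + V)/(V - 4*(-24)) = (1 + V)/(V + 96) = (1 + V)/(96 + V))
(O(8) + 6)*z(-6, -6) = ((1 + 8)/(96 + 8) + 6)*(-3 - 1*(-6)) = (9/104 + 6)*(-3 + 6) = ((1/104)*9 + 6)*3 = (9/104 + 6)*3 = (633/104)*3 = 1899/104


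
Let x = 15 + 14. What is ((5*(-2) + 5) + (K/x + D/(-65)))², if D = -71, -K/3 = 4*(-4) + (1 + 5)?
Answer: 29333056/3553225 ≈ 8.2553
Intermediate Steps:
K = 30 (K = -3*(4*(-4) + (1 + 5)) = -3*(-16 + 6) = -3*(-10) = 30)
x = 29
((5*(-2) + 5) + (K/x + D/(-65)))² = ((5*(-2) + 5) + (30/29 - 71/(-65)))² = ((-10 + 5) + (30*(1/29) - 71*(-1/65)))² = (-5 + (30/29 + 71/65))² = (-5 + 4009/1885)² = (-5416/1885)² = 29333056/3553225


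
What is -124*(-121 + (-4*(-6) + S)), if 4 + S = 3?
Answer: 12152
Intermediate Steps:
S = -1 (S = -4 + 3 = -1)
-124*(-121 + (-4*(-6) + S)) = -124*(-121 + (-4*(-6) - 1)) = -124*(-121 + (24 - 1)) = -124*(-121 + 23) = -124*(-98) = 12152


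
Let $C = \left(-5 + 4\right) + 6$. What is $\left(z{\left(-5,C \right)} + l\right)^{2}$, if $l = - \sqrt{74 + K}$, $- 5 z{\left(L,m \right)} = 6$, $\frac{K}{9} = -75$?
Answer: $- \frac{14989}{25} + \frac{12 i \sqrt{601}}{5} \approx -599.56 + 58.837 i$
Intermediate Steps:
$K = -675$ ($K = 9 \left(-75\right) = -675$)
$C = 5$ ($C = -1 + 6 = 5$)
$z{\left(L,m \right)} = - \frac{6}{5}$ ($z{\left(L,m \right)} = \left(- \frac{1}{5}\right) 6 = - \frac{6}{5}$)
$l = - i \sqrt{601}$ ($l = - \sqrt{74 - 675} = - \sqrt{-601} = - i \sqrt{601} \approx - 24.515 i$)
$\left(z{\left(-5,C \right)} + l\right)^{2} = \left(- \frac{6}{5} - i \sqrt{601}\right)^{2}$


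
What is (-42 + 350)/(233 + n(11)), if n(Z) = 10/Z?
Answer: 3388/2573 ≈ 1.3168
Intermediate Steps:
(-42 + 350)/(233 + n(11)) = (-42 + 350)/(233 + 10/11) = 308/(233 + 10*(1/11)) = 308/(233 + 10/11) = 308/(2573/11) = 308*(11/2573) = 3388/2573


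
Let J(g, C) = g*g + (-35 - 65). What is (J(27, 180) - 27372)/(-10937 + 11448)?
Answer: -26743/511 ≈ -52.335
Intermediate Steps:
J(g, C) = -100 + g**2 (J(g, C) = g**2 - 100 = -100 + g**2)
(J(27, 180) - 27372)/(-10937 + 11448) = ((-100 + 27**2) - 27372)/(-10937 + 11448) = ((-100 + 729) - 27372)/511 = (629 - 27372)*(1/511) = -26743*1/511 = -26743/511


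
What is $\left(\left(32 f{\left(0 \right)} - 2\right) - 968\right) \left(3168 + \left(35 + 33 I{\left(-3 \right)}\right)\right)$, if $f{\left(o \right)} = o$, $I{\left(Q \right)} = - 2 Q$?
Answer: $-3298970$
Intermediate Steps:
$\left(\left(32 f{\left(0 \right)} - 2\right) - 968\right) \left(3168 + \left(35 + 33 I{\left(-3 \right)}\right)\right) = \left(\left(32 \cdot 0 - 2\right) - 968\right) \left(3168 + \left(35 + 33 \left(\left(-2\right) \left(-3\right)\right)\right)\right) = \left(\left(0 - 2\right) - 968\right) \left(3168 + \left(35 + 33 \cdot 6\right)\right) = \left(-2 - 968\right) \left(3168 + \left(35 + 198\right)\right) = - 970 \left(3168 + 233\right) = \left(-970\right) 3401 = -3298970$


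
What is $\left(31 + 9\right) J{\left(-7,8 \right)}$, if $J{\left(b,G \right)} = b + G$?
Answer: $40$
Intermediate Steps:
$J{\left(b,G \right)} = G + b$
$\left(31 + 9\right) J{\left(-7,8 \right)} = \left(31 + 9\right) \left(8 - 7\right) = 40 \cdot 1 = 40$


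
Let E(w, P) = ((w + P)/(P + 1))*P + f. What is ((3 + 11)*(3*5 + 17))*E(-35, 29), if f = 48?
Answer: 94528/5 ≈ 18906.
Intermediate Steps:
E(w, P) = 48 + P*(P + w)/(1 + P) (E(w, P) = ((w + P)/(P + 1))*P + 48 = ((P + w)/(1 + P))*P + 48 = P*(P + w)/(1 + P) + 48 = 48 + P*(P + w)/(1 + P))
((3 + 11)*(3*5 + 17))*E(-35, 29) = ((3 + 11)*(3*5 + 17))*((48 + 29² + 48*29 + 29*(-35))/(1 + 29)) = (14*(15 + 17))*((48 + 841 + 1392 - 1015)/30) = (14*32)*((1/30)*1266) = 448*(211/5) = 94528/5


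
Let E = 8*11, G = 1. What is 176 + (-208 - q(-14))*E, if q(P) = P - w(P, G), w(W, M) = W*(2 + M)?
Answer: -20592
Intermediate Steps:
E = 88
q(P) = -2*P (q(P) = P - P*(2 + 1) = P - P*3 = P - 3*P = -2*P)
176 + (-208 - q(-14))*E = 176 + (-208 - (-2)*(-14))*88 = 176 + (-208 - 1*28)*88 = 176 + (-208 - 28)*88 = 176 - 236*88 = 176 - 20768 = -20592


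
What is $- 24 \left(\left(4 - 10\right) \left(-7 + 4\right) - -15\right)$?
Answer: $-792$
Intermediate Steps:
$- 24 \left(\left(4 - 10\right) \left(-7 + 4\right) - -15\right) = - 24 \left(\left(-6\right) \left(-3\right) + 15\right) = - 24 \left(18 + 15\right) = \left(-24\right) 33 = -792$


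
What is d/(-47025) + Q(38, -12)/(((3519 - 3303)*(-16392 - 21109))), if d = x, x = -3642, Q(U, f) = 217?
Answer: 3276753583/42323628600 ≈ 0.077421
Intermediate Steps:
d = -3642
d/(-47025) + Q(38, -12)/(((3519 - 3303)*(-16392 - 21109))) = -3642/(-47025) + 217/(((3519 - 3303)*(-16392 - 21109))) = -3642*(-1/47025) + 217/((216*(-37501))) = 1214/15675 + 217/(-8100216) = 1214/15675 + 217*(-1/8100216) = 1214/15675 - 217/8100216 = 3276753583/42323628600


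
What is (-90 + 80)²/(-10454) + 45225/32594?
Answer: 234761375/170368838 ≈ 1.3780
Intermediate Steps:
(-90 + 80)²/(-10454) + 45225/32594 = (-10)²*(-1/10454) + 45225*(1/32594) = 100*(-1/10454) + 45225/32594 = -50/5227 + 45225/32594 = 234761375/170368838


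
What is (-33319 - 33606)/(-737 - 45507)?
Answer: 66925/46244 ≈ 1.4472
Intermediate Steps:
(-33319 - 33606)/(-737 - 45507) = -66925/(-46244) = -66925*(-1/46244) = 66925/46244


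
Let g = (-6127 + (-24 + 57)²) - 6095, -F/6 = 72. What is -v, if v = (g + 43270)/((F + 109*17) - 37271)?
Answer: 32137/35850 ≈ 0.89643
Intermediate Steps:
F = -432 (F = -6*72 = -432)
g = -11133 (g = (-6127 + 33²) - 6095 = (-6127 + 1089) - 6095 = -5038 - 6095 = -11133)
v = -32137/35850 (v = (-11133 + 43270)/((-432 + 109*17) - 37271) = 32137/((-432 + 1853) - 37271) = 32137/(1421 - 37271) = 32137/(-35850) = 32137*(-1/35850) = -32137/35850 ≈ -0.89643)
-v = -1*(-32137/35850) = 32137/35850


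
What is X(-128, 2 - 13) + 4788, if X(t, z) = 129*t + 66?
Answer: -11658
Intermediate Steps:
X(t, z) = 66 + 129*t
X(-128, 2 - 13) + 4788 = (66 + 129*(-128)) + 4788 = (66 - 16512) + 4788 = -16446 + 4788 = -11658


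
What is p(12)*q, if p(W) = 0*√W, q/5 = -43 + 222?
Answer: 0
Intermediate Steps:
q = 895 (q = 5*(-43 + 222) = 5*179 = 895)
p(W) = 0
p(12)*q = 0*895 = 0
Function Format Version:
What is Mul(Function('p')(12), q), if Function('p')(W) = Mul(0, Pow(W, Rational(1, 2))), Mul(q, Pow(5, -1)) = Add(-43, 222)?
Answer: 0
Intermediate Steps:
q = 895 (q = Mul(5, Add(-43, 222)) = Mul(5, 179) = 895)
Function('p')(W) = 0
Mul(Function('p')(12), q) = Mul(0, 895) = 0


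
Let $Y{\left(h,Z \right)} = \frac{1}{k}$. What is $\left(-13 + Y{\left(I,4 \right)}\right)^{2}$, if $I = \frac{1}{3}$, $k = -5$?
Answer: $\frac{4356}{25} \approx 174.24$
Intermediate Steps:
$I = \frac{1}{3} \approx 0.33333$
$Y{\left(h,Z \right)} = - \frac{1}{5}$ ($Y{\left(h,Z \right)} = \frac{1}{-5} = - \frac{1}{5}$)
$\left(-13 + Y{\left(I,4 \right)}\right)^{2} = \left(-13 - \frac{1}{5}\right)^{2} = \left(- \frac{66}{5}\right)^{2} = \frac{4356}{25}$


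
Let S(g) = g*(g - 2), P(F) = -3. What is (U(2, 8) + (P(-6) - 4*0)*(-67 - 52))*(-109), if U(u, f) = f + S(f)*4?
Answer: -60713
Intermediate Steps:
S(g) = g*(-2 + g)
U(u, f) = f + 4*f*(-2 + f) (U(u, f) = f + (f*(-2 + f))*4 = f + 4*f*(-2 + f))
(U(2, 8) + (P(-6) - 4*0)*(-67 - 52))*(-109) = (8*(-7 + 4*8) + (-3 - 4*0)*(-67 - 52))*(-109) = (8*(-7 + 32) + (-3 + 0)*(-119))*(-109) = (8*25 - 3*(-119))*(-109) = (200 + 357)*(-109) = 557*(-109) = -60713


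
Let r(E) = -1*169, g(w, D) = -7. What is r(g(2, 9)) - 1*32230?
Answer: -32399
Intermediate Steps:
r(E) = -169
r(g(2, 9)) - 1*32230 = -169 - 1*32230 = -169 - 32230 = -32399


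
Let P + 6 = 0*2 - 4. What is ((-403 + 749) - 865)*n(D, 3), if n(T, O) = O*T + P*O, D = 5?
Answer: 7785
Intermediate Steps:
P = -10 (P = -6 + (0*2 - 4) = -6 + (0 - 4) = -6 - 4 = -10)
n(T, O) = -10*O + O*T (n(T, O) = O*T - 10*O = -10*O + O*T)
((-403 + 749) - 865)*n(D, 3) = ((-403 + 749) - 865)*(3*(-10 + 5)) = (346 - 865)*(3*(-5)) = -519*(-15) = 7785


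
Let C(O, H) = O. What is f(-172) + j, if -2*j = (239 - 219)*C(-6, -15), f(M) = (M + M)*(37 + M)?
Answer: 46500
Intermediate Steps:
f(M) = 2*M*(37 + M) (f(M) = (2*M)*(37 + M) = 2*M*(37 + M))
j = 60 (j = -(239 - 219)*(-6)/2 = -10*(-6) = -½*(-120) = 60)
f(-172) + j = 2*(-172)*(37 - 172) + 60 = 2*(-172)*(-135) + 60 = 46440 + 60 = 46500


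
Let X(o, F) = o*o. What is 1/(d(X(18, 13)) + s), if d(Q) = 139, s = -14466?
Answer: -1/14327 ≈ -6.9798e-5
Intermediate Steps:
X(o, F) = o²
1/(d(X(18, 13)) + s) = 1/(139 - 14466) = 1/(-14327) = -1/14327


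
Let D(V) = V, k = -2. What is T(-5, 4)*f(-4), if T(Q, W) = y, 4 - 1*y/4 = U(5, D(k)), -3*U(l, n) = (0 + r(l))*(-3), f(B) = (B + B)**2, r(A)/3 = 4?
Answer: -2048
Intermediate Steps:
r(A) = 12 (r(A) = 3*4 = 12)
f(B) = 4*B**2 (f(B) = (2*B)**2 = 4*B**2)
U(l, n) = 12 (U(l, n) = -(0 + 12)*(-3)/3 = -4*(-3) = -1/3*(-36) = 12)
y = -32 (y = 16 - 4*12 = 16 - 48 = -32)
T(Q, W) = -32
T(-5, 4)*f(-4) = -128*(-4)**2 = -128*16 = -32*64 = -2048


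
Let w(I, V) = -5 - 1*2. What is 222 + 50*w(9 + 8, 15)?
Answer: -128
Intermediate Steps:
w(I, V) = -7 (w(I, V) = -5 - 2 = -7)
222 + 50*w(9 + 8, 15) = 222 + 50*(-7) = 222 - 350 = -128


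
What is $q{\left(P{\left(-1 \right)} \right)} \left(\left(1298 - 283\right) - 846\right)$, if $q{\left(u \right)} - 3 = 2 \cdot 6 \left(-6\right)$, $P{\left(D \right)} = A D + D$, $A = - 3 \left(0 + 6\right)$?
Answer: $-11661$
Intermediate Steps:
$A = -18$ ($A = \left(-3\right) 6 = -18$)
$P{\left(D \right)} = - 17 D$ ($P{\left(D \right)} = - 18 D + D = - 17 D$)
$q{\left(u \right)} = -69$ ($q{\left(u \right)} = 3 + 2 \cdot 6 \left(-6\right) = 3 + 12 \left(-6\right) = 3 - 72 = -69$)
$q{\left(P{\left(-1 \right)} \right)} \left(\left(1298 - 283\right) - 846\right) = - 69 \left(\left(1298 - 283\right) - 846\right) = - 69 \left(1015 - 846\right) = \left(-69\right) 169 = -11661$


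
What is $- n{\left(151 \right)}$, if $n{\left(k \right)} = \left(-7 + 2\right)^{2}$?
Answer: $-25$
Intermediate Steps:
$n{\left(k \right)} = 25$ ($n{\left(k \right)} = \left(-5\right)^{2} = 25$)
$- n{\left(151 \right)} = \left(-1\right) 25 = -25$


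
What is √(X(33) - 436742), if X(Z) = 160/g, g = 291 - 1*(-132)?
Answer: I*√8682860182/141 ≈ 660.86*I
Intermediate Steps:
g = 423 (g = 291 + 132 = 423)
X(Z) = 160/423
√(X(33) - 436742) = √(160/423 - 436742) = √(-184741706/423) = I*√8682860182/141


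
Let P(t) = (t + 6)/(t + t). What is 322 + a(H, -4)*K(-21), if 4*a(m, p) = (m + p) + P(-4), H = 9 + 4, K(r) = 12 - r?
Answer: 6307/16 ≈ 394.19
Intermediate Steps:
P(t) = (6 + t)/(2*t) (P(t) = (6 + t)/((2*t)) = (6 + t)*(1/(2*t)) = (6 + t)/(2*t))
H = 13
a(m, p) = -1/16 + m/4 + p/4 (a(m, p) = ((m + p) + (1/2)*(6 - 4)/(-4))/4 = ((m + p) + (1/2)*(-1/4)*2)/4 = ((m + p) - 1/4)/4 = (-1/4 + m + p)/4 = -1/16 + m/4 + p/4)
322 + a(H, -4)*K(-21) = 322 + (-1/16 + (1/4)*13 + (1/4)*(-4))*(12 - 1*(-21)) = 322 + (-1/16 + 13/4 - 1)*(12 + 21) = 322 + (35/16)*33 = 322 + 1155/16 = 6307/16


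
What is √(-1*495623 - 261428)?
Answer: I*√757051 ≈ 870.09*I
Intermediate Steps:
√(-1*495623 - 261428) = √(-495623 - 261428) = √(-757051) = I*√757051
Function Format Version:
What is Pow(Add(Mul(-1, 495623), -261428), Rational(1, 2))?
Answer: Mul(I, Pow(757051, Rational(1, 2))) ≈ Mul(870.09, I)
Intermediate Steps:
Pow(Add(Mul(-1, 495623), -261428), Rational(1, 2)) = Pow(Add(-495623, -261428), Rational(1, 2)) = Pow(-757051, Rational(1, 2)) = Mul(I, Pow(757051, Rational(1, 2)))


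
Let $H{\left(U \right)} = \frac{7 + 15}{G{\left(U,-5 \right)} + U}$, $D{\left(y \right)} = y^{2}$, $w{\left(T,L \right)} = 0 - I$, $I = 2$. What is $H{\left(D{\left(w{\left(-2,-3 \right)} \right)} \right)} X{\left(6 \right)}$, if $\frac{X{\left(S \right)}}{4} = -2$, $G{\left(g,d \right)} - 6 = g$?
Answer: $- \frac{88}{7} \approx -12.571$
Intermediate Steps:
$G{\left(g,d \right)} = 6 + g$
$X{\left(S \right)} = -8$ ($X{\left(S \right)} = 4 \left(-2\right) = -8$)
$w{\left(T,L \right)} = -2$ ($w{\left(T,L \right)} = 0 - 2 = -2$)
$H{\left(U \right)} = \frac{22}{6 + 2 U}$ ($H{\left(U \right)} = \frac{7 + 15}{\left(6 + U\right) + U} = \frac{22}{6 + 2 U}$)
$H{\left(D{\left(w{\left(-2,-3 \right)} \right)} \right)} X{\left(6 \right)} = \frac{11}{3 + \left(-2\right)^{2}} \left(-8\right) = \frac{11}{3 + 4} \left(-8\right) = \frac{11}{7} \left(-8\right) = - \frac{88}{7}$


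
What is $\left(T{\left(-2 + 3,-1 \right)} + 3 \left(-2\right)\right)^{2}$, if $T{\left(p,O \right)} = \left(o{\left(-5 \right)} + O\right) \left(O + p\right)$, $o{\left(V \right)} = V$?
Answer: $36$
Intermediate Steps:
$T{\left(p,O \right)} = \left(-5 + O\right) \left(O + p\right)$
$\left(T{\left(-2 + 3,-1 \right)} + 3 \left(-2\right)\right)^{2} = \left(\left(\left(-1\right)^{2} - -5 - 5 \left(-2 + 3\right) - \left(-2 + 3\right)\right) + 3 \left(-2\right)\right)^{2} = \left(\left(1 + 5 - 5 - 1\right) - 6\right)^{2} = \left(0 - 6\right)^{2} = \left(-6\right)^{2} = 36$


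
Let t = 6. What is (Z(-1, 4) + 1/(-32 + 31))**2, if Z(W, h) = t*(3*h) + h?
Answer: 5625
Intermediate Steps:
Z(W, h) = 19*h (Z(W, h) = 6*(3*h) + h = 18*h + h = 19*h)
(Z(-1, 4) + 1/(-32 + 31))**2 = (19*4 + 1/(-32 + 31))**2 = (76 + 1/(-1))**2 = (76 - 1)**2 = 75**2 = 5625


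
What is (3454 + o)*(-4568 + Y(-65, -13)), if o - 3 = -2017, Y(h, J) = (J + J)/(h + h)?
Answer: -6577632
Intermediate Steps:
Y(h, J) = J/h (Y(h, J) = (2*J)/((2*h)) = (2*J)*(1/(2*h)) = J/h)
o = -2014 (o = 3 - 2017 = -2014)
(3454 + o)*(-4568 + Y(-65, -13)) = (3454 - 2014)*(-4568 - 13/(-65)) = 1440*(-4568 - 13*(-1/65)) = 1440*(-4568 + ⅕) = 1440*(-22839/5) = -6577632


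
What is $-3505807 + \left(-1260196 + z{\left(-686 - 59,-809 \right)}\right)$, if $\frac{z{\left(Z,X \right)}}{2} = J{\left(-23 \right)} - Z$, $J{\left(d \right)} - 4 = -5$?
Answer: $-4764515$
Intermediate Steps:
$J{\left(d \right)} = -1$ ($J{\left(d \right)} = 4 - 5 = -1$)
$z{\left(Z,X \right)} = -2 - 2 Z$ ($z{\left(Z,X \right)} = 2 \left(-1 - Z\right) = -2 - 2 Z$)
$-3505807 + \left(-1260196 + z{\left(-686 - 59,-809 \right)}\right) = -3505807 - \left(1260198 + 2 \left(-686 - 59\right)\right) = -3505807 - 1258708 = -4764515$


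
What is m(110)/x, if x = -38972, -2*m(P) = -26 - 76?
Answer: -51/38972 ≈ -0.0013086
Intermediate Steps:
m(P) = 51 (m(P) = -(-26 - 76)/2 = -½*(-102) = 51)
m(110)/x = 51/(-38972) = 51*(-1/38972) = -51/38972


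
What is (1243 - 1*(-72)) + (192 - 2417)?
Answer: -910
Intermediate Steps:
(1243 - 1*(-72)) + (192 - 2417) = (1243 + 72) - 2225 = 1315 - 2225 = -910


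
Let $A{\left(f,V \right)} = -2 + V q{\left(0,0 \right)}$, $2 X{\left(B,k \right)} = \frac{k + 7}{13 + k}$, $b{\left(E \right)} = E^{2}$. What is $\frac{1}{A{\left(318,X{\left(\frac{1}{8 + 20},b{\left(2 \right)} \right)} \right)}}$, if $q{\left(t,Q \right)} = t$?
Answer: $- \frac{1}{2} \approx -0.5$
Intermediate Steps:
$X{\left(B,k \right)} = \frac{7 + k}{2 \left(13 + k\right)}$ ($X{\left(B,k \right)} = \frac{\left(k + 7\right) \frac{1}{13 + k}}{2} = \frac{\left(7 + k\right) \frac{1}{13 + k}}{2} = \frac{\frac{1}{13 + k} \left(7 + k\right)}{2} = \frac{7 + k}{2 \left(13 + k\right)}$)
$A{\left(f,V \right)} = -2$ ($A{\left(f,V \right)} = -2 + V 0 = -2 + 0 = -2$)
$\frac{1}{A{\left(318,X{\left(\frac{1}{8 + 20},b{\left(2 \right)} \right)} \right)}} = \frac{1}{-2} = - \frac{1}{2}$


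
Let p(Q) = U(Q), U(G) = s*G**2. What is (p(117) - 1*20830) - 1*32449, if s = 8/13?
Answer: -44855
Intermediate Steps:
s = 8/13 (s = 8*(1/13) = 8/13 ≈ 0.61539)
U(G) = 8*G**2/13
p(Q) = 8*Q**2/13
(p(117) - 1*20830) - 1*32449 = ((8/13)*117**2 - 1*20830) - 1*32449 = ((8/13)*13689 - 20830) - 32449 = (8424 - 20830) - 32449 = -12406 - 32449 = -44855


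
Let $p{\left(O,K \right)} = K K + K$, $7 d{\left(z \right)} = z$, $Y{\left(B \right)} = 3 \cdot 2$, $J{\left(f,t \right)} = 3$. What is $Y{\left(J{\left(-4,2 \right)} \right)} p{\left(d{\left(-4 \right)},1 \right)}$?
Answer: $12$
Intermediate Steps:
$Y{\left(B \right)} = 6$
$d{\left(z \right)} = \frac{z}{7}$
$p{\left(O,K \right)} = K + K^{2}$ ($p{\left(O,K \right)} = K^{2} + K = K + K^{2}$)
$Y{\left(J{\left(-4,2 \right)} \right)} p{\left(d{\left(-4 \right)},1 \right)} = 6 \cdot 1 \left(1 + 1\right) = 6 \cdot 1 \cdot 2 = 6 \cdot 2 = 12$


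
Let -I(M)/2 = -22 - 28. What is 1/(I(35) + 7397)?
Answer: 1/7497 ≈ 0.00013339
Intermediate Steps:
I(M) = 100 (I(M) = -2*(-22 - 28) = -2*(-50) = 100)
1/(I(35) + 7397) = 1/(100 + 7397) = 1/7497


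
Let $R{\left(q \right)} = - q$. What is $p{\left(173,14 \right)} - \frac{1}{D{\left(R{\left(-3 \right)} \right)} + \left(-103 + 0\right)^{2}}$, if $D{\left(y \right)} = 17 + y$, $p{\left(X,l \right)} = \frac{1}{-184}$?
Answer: $- \frac{10813}{1955736} \approx -0.0055289$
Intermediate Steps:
$p{\left(X,l \right)} = - \frac{1}{184}$
$p{\left(173,14 \right)} - \frac{1}{D{\left(R{\left(-3 \right)} \right)} + \left(-103 + 0\right)^{2}} = - \frac{1}{184} - \frac{1}{\left(17 - -3\right) + \left(-103 + 0\right)^{2}} = - \frac{1}{184} - \frac{1}{\left(17 + 3\right) + \left(-103\right)^{2}} = - \frac{1}{184} - \frac{1}{20 + 10609} = - \frac{1}{184} - \frac{1}{10629} = - \frac{10813}{1955736}$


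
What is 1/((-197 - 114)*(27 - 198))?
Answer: 1/53181 ≈ 1.8804e-5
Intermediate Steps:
1/((-197 - 114)*(27 - 198)) = 1/(-311*(-171)) = 1/53181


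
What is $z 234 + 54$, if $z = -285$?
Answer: $-66636$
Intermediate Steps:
$z 234 + 54 = \left(-285\right) 234 + 54 = -66690 + 54 = -66636$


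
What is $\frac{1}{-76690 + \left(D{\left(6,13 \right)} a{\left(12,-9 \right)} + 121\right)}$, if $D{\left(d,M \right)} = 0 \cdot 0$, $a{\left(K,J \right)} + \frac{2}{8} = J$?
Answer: $- \frac{1}{76569} \approx -1.306 \cdot 10^{-5}$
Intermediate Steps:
$a{\left(K,J \right)} = - \frac{1}{4} + J$
$D{\left(d,M \right)} = 0$
$\frac{1}{-76690 + \left(D{\left(6,13 \right)} a{\left(12,-9 \right)} + 121\right)} = \frac{1}{-76690 + \left(0 \left(- \frac{1}{4} - 9\right) + 121\right)} = \frac{1}{-76690 + \left(0 \left(- \frac{37}{4}\right) + 121\right)} = \frac{1}{-76690 + \left(0 + 121\right)} = \frac{1}{-76690 + 121} = \frac{1}{-76569} = - \frac{1}{76569}$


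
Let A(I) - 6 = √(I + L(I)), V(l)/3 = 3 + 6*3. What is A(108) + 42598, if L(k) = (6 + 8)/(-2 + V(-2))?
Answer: 42604 + √402722/61 ≈ 42614.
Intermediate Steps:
V(l) = 63 (V(l) = 3*(3 + 6*3) = 3*(3 + 18) = 3*21 = 63)
L(k) = 14/61 (L(k) = (6 + 8)/(-2 + 63) = 14/61)
A(I) = 6 + √(14/61 + I) (A(I) = 6 + √(I + 14/61) = 6 + √(14/61 + I))
A(108) + 42598 = (6 + √(854 + 3721*108)/61) + 42598 = (6 + √(854 + 401868)/61) + 42598 = (6 + √402722/61) + 42598 = 42604 + √402722/61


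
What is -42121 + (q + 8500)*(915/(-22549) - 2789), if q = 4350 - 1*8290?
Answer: -287728532989/22549 ≈ -1.2760e+7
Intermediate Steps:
q = -3940 (q = 4350 - 8290 = -3940)
-42121 + (q + 8500)*(915/(-22549) - 2789) = -42121 + (-3940 + 8500)*(915/(-22549) - 2789) = -42121 + 4560*(915*(-1/22549) - 2789) = -42121 + 4560*(-915/22549 - 2789) = -42121 + 4560*(-62890076/22549) = -42121 - 286778746560/22549 = -287728532989/22549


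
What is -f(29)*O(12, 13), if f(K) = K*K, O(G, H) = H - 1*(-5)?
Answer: -15138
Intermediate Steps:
O(G, H) = 5 + H (O(G, H) = H + 5 = 5 + H)
f(K) = K²
-f(29)*O(12, 13) = -29²*(5 + 13) = -841*18 = -1*15138 = -15138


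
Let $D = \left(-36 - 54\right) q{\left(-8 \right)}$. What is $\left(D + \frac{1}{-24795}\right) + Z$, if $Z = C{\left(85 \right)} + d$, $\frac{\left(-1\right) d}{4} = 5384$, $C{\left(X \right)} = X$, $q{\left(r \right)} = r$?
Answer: $- \frac{514025146}{24795} \approx -20731.0$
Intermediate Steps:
$d = -21536$ ($d = \left(-4\right) 5384 = -21536$)
$Z = -21451$ ($Z = 85 - 21536 = -21451$)
$D = 720$ ($D = \left(-36 - 54\right) \left(-8\right) = \left(-90\right) \left(-8\right) = 720$)
$\left(D + \frac{1}{-24795}\right) + Z = \left(720 + \frac{1}{-24795}\right) - 21451 = \left(720 - \frac{1}{24795}\right) - 21451 = \frac{17852399}{24795} - 21451 = - \frac{514025146}{24795}$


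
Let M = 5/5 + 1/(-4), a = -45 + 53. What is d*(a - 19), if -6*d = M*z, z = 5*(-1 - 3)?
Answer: -55/2 ≈ -27.500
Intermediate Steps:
a = 8
M = ¾ (M = 5*(⅕) + 1*(-¼) = 1 - ¼ = ¾ ≈ 0.75000)
z = -20 (z = 5*(-4) = -20)
d = 5/2 (d = -(-20)/8 = -⅙*(-15) = 5/2 ≈ 2.5000)
d*(a - 19) = 5*(8 - 19)/2 = (5/2)*(-11) = -55/2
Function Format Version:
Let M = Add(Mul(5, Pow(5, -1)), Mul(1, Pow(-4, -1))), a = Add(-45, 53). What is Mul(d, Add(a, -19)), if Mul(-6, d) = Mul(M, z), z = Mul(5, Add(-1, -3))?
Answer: Rational(-55, 2) ≈ -27.500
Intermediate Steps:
a = 8
M = Rational(3, 4) (M = Add(Mul(5, Rational(1, 5)), Mul(1, Rational(-1, 4))) = Add(1, Rational(-1, 4)) = Rational(3, 4) ≈ 0.75000)
z = -20 (z = Mul(5, -4) = -20)
d = Rational(5, 2) (d = Mul(Rational(-1, 6), Mul(Rational(3, 4), -20)) = Mul(Rational(-1, 6), -15) = Rational(5, 2) ≈ 2.5000)
Mul(d, Add(a, -19)) = Mul(Rational(5, 2), Add(8, -19)) = Mul(Rational(5, 2), -11) = Rational(-55, 2)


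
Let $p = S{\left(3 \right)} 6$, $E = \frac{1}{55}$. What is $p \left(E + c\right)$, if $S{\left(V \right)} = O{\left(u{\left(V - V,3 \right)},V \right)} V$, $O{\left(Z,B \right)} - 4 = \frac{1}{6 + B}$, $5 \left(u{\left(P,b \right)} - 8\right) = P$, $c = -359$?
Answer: $- \frac{1461056}{55} \approx -26565.0$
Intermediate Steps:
$u{\left(P,b \right)} = 8 + \frac{P}{5}$
$O{\left(Z,B \right)} = 4 + \frac{1}{6 + B}$
$S{\left(V \right)} = \frac{V \left(25 + 4 V\right)}{6 + V}$ ($S{\left(V \right)} = \frac{25 + 4 V}{6 + V} V = \frac{V \left(25 + 4 V\right)}{6 + V}$)
$E = \frac{1}{55} \approx 0.018182$
$p = 74$ ($p = \frac{3 \left(25 + 4 \cdot 3\right)}{6 + 3} \cdot 6 = \frac{3 \left(25 + 12\right)}{9} \cdot 6 = 3 \cdot \frac{1}{9} \cdot 37 \cdot 6 = \frac{37}{3} \cdot 6 = 74$)
$p \left(E + c\right) = 74 \left(\frac{1}{55} - 359\right) = 74 \left(- \frac{19744}{55}\right) = - \frac{1461056}{55}$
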